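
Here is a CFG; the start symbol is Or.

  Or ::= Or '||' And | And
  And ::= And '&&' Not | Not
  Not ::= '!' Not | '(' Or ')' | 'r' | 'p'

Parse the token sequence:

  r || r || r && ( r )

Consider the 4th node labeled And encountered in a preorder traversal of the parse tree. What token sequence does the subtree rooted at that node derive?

r

[Or [Or [Or [And [Not r]]] || [And [Not r]]] || [And [And [Not r]] && [Not ( [Or [And [Not r]]] )]]]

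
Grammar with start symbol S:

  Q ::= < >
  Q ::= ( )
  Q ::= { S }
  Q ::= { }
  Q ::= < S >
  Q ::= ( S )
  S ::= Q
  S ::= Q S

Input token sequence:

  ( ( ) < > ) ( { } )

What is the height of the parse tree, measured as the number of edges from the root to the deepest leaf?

[S [Q ( [S [Q ( )] [S [Q < >]]] )] [S [Q ( [S [Q { }]] )]]]

5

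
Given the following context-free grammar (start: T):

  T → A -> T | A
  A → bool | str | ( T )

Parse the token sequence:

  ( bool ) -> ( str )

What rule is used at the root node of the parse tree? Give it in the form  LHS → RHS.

[T [A ( [T [A bool]] )] -> [T [A ( [T [A str]] )]]]

T → A -> T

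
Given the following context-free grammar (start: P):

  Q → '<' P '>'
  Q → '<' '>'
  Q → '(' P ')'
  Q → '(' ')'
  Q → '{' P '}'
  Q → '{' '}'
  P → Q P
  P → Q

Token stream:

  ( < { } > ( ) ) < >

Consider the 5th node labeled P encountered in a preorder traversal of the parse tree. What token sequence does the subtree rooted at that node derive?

< >

[P [Q ( [P [Q < [P [Q { }]] >] [P [Q ( )]]] )] [P [Q < >]]]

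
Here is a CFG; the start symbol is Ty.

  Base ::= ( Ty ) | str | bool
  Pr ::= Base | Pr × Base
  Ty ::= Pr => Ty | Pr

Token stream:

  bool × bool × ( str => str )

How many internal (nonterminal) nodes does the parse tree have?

[Ty [Pr [Pr [Pr [Base bool]] × [Base bool]] × [Base ( [Ty [Pr [Base str]] => [Ty [Pr [Base str]]]] )]]]

13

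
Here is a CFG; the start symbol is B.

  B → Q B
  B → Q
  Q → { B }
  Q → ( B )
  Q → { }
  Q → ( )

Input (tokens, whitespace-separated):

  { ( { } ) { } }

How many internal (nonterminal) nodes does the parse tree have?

[B [Q { [B [Q ( [B [Q { }]] )] [B [Q { }]]] }]]

8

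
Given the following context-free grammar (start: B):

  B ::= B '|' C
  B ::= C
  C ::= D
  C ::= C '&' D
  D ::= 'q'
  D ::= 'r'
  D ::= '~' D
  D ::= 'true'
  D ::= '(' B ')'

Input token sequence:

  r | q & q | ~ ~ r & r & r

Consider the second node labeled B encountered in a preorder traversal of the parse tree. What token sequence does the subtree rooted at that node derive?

[B [B [B [C [D r]]] | [C [C [D q]] & [D q]]] | [C [C [C [D ~ [D ~ [D r]]]] & [D r]] & [D r]]]

r | q & q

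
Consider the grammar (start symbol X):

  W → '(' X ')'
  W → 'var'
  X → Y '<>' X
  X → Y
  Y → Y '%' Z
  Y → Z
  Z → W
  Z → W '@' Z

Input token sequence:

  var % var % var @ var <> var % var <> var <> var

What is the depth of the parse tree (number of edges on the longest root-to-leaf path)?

7

[X [Y [Y [Y [Z [W var]]] % [Z [W var]]] % [Z [W var] @ [Z [W var]]]] <> [X [Y [Y [Z [W var]]] % [Z [W var]]] <> [X [Y [Z [W var]]] <> [X [Y [Z [W var]]]]]]]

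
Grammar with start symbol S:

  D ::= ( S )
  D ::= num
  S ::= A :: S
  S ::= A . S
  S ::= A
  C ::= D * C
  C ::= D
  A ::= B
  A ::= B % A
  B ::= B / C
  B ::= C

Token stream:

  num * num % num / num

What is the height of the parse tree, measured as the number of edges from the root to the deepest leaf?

7

[S [A [B [C [D num] * [C [D num]]]] % [A [B [B [C [D num]]] / [C [D num]]]]]]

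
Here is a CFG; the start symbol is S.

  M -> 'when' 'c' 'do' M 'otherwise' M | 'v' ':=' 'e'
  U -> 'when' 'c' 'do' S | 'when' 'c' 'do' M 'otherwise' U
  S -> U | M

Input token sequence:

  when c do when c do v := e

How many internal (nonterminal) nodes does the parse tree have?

[S [U when c do [S [U when c do [S [M v := e]]]]]]

6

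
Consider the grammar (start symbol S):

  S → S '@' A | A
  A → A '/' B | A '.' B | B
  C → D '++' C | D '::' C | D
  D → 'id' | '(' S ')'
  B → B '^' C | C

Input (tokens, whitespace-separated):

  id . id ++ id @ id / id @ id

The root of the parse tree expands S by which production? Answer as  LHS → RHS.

[S [S [S [A [A [B [C [D id]]]] . [B [C [D id] ++ [C [D id]]]]]] @ [A [A [B [C [D id]]]] / [B [C [D id]]]]] @ [A [B [C [D id]]]]]

S → S '@' A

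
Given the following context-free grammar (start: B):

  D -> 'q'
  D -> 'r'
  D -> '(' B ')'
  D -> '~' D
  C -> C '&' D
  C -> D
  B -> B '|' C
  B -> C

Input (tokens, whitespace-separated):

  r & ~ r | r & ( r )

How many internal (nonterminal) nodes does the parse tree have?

14

[B [B [C [C [D r]] & [D ~ [D r]]]] | [C [C [D r]] & [D ( [B [C [D r]]] )]]]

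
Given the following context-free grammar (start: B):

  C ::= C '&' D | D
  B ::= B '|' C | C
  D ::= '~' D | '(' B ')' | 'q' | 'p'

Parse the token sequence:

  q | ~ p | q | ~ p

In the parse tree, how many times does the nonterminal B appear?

[B [B [B [B [C [D q]]] | [C [D ~ [D p]]]] | [C [D q]]] | [C [D ~ [D p]]]]

4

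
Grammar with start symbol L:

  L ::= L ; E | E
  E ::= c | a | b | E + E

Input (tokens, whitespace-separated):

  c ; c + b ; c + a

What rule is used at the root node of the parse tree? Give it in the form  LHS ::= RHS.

L ::= L ; E

[L [L [L [E c]] ; [E [E c] + [E b]]] ; [E [E c] + [E a]]]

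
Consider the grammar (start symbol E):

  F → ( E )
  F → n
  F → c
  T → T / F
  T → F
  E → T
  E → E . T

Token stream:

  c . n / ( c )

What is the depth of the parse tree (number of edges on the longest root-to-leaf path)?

6

[E [E [T [F c]]] . [T [T [F n]] / [F ( [E [T [F c]]] )]]]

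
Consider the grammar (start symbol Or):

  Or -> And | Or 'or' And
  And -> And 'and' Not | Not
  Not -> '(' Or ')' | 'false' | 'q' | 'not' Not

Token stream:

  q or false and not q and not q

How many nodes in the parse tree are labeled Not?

[Or [Or [And [Not q]]] or [And [And [And [Not false]] and [Not not [Not q]]] and [Not not [Not q]]]]

6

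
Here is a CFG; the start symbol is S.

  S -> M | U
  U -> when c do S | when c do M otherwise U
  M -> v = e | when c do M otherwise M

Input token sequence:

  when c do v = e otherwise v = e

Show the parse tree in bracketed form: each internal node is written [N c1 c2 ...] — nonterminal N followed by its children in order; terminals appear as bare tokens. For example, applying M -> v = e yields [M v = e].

S
M
when c do M otherwise M
when c do v = e otherwise M
when c do v = e otherwise v = e

[S [M when c do [M v = e] otherwise [M v = e]]]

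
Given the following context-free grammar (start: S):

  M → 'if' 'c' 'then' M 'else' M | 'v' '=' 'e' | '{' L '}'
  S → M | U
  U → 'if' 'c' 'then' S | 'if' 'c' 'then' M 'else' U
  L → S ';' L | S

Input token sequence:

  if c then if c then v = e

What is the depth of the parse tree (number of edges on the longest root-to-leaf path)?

[S [U if c then [S [U if c then [S [M v = e]]]]]]

6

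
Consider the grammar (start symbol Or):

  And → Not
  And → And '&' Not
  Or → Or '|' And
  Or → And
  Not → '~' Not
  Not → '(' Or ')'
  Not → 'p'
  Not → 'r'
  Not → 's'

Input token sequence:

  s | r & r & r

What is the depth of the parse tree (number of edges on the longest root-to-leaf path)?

5

[Or [Or [And [Not s]]] | [And [And [And [Not r]] & [Not r]] & [Not r]]]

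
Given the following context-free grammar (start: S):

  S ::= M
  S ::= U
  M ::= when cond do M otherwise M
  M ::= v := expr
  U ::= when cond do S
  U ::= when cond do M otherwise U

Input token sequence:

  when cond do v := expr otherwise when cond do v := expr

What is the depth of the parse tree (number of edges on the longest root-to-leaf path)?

5

[S [U when cond do [M v := expr] otherwise [U when cond do [S [M v := expr]]]]]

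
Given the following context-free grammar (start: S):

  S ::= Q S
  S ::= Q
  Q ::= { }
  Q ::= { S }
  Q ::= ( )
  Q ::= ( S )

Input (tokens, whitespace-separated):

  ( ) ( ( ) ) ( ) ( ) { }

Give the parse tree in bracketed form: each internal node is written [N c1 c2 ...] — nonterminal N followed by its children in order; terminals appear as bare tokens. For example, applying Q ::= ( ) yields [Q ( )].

[S [Q ( )] [S [Q ( [S [Q ( )]] )] [S [Q ( )] [S [Q ( )] [S [Q { }]]]]]]

S
Q S
( ) S
( ) Q S
( ) ( S ) S
( ) ( Q ) S
( ) ( ( ) ) S
( ) ( ( ) ) Q S
( ) ( ( ) ) ( ) S
( ) ( ( ) ) ( ) Q S
( ) ( ( ) ) ( ) ( ) S
( ) ( ( ) ) ( ) ( ) Q
( ) ( ( ) ) ( ) ( ) { }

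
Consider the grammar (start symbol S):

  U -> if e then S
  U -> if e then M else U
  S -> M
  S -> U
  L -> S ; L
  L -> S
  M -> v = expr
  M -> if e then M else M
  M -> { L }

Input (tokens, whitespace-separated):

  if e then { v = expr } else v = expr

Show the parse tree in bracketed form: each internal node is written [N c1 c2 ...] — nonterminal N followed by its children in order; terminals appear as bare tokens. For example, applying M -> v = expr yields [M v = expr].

[S [M if e then [M { [L [S [M v = expr]]] }] else [M v = expr]]]

S
M
if e then M else M
if e then { L } else M
if e then { S } else M
if e then { M } else M
if e then { v = expr } else M
if e then { v = expr } else v = expr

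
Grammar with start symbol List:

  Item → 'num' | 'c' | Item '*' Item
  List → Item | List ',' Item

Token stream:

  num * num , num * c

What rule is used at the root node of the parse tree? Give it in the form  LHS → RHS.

[List [List [Item [Item num] * [Item num]]] , [Item [Item num] * [Item c]]]

List → List ',' Item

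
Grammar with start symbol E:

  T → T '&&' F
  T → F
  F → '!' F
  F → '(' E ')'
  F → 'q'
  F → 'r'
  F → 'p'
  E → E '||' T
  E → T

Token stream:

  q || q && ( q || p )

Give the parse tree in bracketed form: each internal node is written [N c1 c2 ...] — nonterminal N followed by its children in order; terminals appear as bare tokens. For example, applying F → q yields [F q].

[E [E [T [F q]]] || [T [T [F q]] && [F ( [E [E [T [F q]]] || [T [F p]]] )]]]

E
E || T
T || T
F || T
q || T
q || T && F
q || F && F
q || q && F
q || q && ( E )
q || q && ( E || T )
q || q && ( T || T )
q || q && ( F || T )
q || q && ( q || T )
q || q && ( q || F )
q || q && ( q || p )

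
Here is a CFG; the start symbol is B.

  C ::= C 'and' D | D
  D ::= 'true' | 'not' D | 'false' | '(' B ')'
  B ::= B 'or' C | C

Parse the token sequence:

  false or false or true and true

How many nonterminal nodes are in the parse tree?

[B [B [B [C [D false]]] or [C [D false]]] or [C [C [D true]] and [D true]]]

11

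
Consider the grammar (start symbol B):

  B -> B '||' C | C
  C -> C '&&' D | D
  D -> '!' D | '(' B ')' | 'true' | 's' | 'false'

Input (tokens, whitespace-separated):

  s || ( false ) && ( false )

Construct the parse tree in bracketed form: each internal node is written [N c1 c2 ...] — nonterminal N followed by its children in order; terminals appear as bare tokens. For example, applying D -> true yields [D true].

[B [B [C [D s]]] || [C [C [D ( [B [C [D false]]] )]] && [D ( [B [C [D false]]] )]]]

B
B || C
C || C
D || C
s || C
s || C && D
s || D && D
s || ( B ) && D
s || ( C ) && D
s || ( D ) && D
s || ( false ) && D
s || ( false ) && ( B )
s || ( false ) && ( C )
s || ( false ) && ( D )
s || ( false ) && ( false )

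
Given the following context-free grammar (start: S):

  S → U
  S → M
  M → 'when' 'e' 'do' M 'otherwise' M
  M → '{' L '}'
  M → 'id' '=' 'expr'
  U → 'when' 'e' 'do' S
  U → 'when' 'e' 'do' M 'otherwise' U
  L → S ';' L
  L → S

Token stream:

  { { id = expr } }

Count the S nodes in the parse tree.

3

[S [M { [L [S [M { [L [S [M id = expr]]] }]]] }]]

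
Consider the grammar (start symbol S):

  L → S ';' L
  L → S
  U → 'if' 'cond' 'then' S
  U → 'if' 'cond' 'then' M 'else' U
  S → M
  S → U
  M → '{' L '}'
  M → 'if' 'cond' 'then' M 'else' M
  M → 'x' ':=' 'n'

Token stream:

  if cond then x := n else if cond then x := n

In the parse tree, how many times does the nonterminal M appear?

[S [U if cond then [M x := n] else [U if cond then [S [M x := n]]]]]

2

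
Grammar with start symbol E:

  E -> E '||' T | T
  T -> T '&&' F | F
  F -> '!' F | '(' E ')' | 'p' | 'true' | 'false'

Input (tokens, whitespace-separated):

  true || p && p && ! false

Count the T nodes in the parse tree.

[E [E [T [F true]]] || [T [T [T [F p]] && [F p]] && [F ! [F false]]]]

4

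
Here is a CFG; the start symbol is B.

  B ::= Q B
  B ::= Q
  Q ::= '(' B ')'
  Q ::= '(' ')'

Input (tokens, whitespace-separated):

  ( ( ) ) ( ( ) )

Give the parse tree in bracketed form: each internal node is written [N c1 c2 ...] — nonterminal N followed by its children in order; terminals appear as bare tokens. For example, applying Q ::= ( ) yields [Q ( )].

B
Q B
( B ) B
( Q ) B
( ( ) ) B
( ( ) ) Q
( ( ) ) ( B )
( ( ) ) ( Q )
( ( ) ) ( ( ) )

[B [Q ( [B [Q ( )]] )] [B [Q ( [B [Q ( )]] )]]]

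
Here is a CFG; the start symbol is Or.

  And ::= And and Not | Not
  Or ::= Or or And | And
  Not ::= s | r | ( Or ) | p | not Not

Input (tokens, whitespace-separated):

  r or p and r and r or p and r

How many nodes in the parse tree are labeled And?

[Or [Or [Or [And [Not r]]] or [And [And [And [Not p]] and [Not r]] and [Not r]]] or [And [And [Not p]] and [Not r]]]

6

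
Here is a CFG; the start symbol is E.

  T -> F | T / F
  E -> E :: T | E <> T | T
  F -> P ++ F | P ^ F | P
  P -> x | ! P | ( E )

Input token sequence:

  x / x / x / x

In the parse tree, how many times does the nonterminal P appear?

[E [T [T [T [T [F [P x]]] / [F [P x]]] / [F [P x]]] / [F [P x]]]]

4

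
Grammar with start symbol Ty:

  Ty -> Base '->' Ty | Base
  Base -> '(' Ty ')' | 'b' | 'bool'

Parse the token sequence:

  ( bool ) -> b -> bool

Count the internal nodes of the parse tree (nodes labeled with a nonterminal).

8

[Ty [Base ( [Ty [Base bool]] )] -> [Ty [Base b] -> [Ty [Base bool]]]]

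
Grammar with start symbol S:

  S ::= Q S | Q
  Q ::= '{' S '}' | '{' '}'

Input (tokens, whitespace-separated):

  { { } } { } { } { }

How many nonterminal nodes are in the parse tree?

10

[S [Q { [S [Q { }]] }] [S [Q { }] [S [Q { }] [S [Q { }]]]]]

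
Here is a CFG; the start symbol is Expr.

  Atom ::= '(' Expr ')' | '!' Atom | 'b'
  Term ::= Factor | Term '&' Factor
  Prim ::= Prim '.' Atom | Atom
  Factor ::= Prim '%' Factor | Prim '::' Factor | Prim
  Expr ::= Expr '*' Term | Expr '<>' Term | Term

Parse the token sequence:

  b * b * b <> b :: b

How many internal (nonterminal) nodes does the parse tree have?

23

[Expr [Expr [Expr [Expr [Term [Factor [Prim [Atom b]]]]] * [Term [Factor [Prim [Atom b]]]]] * [Term [Factor [Prim [Atom b]]]]] <> [Term [Factor [Prim [Atom b]] :: [Factor [Prim [Atom b]]]]]]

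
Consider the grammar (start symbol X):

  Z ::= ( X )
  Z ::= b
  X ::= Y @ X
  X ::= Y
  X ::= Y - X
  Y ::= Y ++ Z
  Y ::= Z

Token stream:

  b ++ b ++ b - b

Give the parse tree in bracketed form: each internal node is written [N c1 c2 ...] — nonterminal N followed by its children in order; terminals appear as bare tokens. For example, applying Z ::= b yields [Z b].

X
Y - X
Y ++ Z - X
Y ++ Z ++ Z - X
Z ++ Z ++ Z - X
b ++ Z ++ Z - X
b ++ b ++ Z - X
b ++ b ++ b - X
b ++ b ++ b - Y
b ++ b ++ b - Z
b ++ b ++ b - b

[X [Y [Y [Y [Z b]] ++ [Z b]] ++ [Z b]] - [X [Y [Z b]]]]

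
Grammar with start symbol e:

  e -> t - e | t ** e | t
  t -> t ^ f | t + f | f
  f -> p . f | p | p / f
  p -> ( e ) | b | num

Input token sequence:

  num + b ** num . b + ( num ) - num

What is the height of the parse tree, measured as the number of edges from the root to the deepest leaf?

9

[e [t [t [f [p num]]] + [f [p b]]] ** [e [t [t [f [p num] . [f [p b]]]] + [f [p ( [e [t [f [p num]]]] )]]] - [e [t [f [p num]]]]]]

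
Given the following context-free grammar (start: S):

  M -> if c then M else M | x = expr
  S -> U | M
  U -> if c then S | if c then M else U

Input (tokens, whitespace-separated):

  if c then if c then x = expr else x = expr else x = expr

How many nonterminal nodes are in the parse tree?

[S [M if c then [M if c then [M x = expr] else [M x = expr]] else [M x = expr]]]

6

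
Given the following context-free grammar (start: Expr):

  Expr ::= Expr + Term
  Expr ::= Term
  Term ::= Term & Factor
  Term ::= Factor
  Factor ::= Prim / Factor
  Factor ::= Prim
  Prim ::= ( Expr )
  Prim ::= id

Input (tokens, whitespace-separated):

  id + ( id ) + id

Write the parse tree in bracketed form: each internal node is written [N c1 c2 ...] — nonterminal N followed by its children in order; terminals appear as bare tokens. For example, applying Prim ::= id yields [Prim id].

Expr
Expr + Term
Expr + Term + Term
Term + Term + Term
Factor + Term + Term
Prim + Term + Term
id + Term + Term
id + Factor + Term
id + Prim + Term
id + ( Expr ) + Term
id + ( Term ) + Term
id + ( Factor ) + Term
id + ( Prim ) + Term
id + ( id ) + Term
id + ( id ) + Factor
id + ( id ) + Prim
id + ( id ) + id

[Expr [Expr [Expr [Term [Factor [Prim id]]]] + [Term [Factor [Prim ( [Expr [Term [Factor [Prim id]]]] )]]]] + [Term [Factor [Prim id]]]]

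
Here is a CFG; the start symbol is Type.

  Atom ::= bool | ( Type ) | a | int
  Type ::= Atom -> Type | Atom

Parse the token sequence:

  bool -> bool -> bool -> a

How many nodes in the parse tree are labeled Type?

[Type [Atom bool] -> [Type [Atom bool] -> [Type [Atom bool] -> [Type [Atom a]]]]]

4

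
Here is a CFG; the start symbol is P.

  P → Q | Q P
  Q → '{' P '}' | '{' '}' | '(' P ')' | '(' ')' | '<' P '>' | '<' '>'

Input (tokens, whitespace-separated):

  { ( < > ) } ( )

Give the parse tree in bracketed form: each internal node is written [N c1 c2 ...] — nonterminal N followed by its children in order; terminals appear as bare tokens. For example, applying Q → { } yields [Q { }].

[P [Q { [P [Q ( [P [Q < >]] )]] }] [P [Q ( )]]]

P
Q P
{ P } P
{ Q } P
{ ( P ) } P
{ ( Q ) } P
{ ( < > ) } P
{ ( < > ) } Q
{ ( < > ) } ( )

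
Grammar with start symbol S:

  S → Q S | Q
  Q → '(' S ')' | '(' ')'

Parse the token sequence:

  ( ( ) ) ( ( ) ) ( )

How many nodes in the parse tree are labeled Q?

[S [Q ( [S [Q ( )]] )] [S [Q ( [S [Q ( )]] )] [S [Q ( )]]]]

5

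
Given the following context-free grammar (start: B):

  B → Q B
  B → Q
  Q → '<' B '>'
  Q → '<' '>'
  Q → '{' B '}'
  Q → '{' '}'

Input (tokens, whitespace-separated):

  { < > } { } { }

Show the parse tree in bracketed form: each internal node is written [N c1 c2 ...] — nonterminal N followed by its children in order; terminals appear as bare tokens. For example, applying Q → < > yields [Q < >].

B
Q B
{ B } B
{ Q } B
{ < > } B
{ < > } Q B
{ < > } { } B
{ < > } { } Q
{ < > } { } { }

[B [Q { [B [Q < >]] }] [B [Q { }] [B [Q { }]]]]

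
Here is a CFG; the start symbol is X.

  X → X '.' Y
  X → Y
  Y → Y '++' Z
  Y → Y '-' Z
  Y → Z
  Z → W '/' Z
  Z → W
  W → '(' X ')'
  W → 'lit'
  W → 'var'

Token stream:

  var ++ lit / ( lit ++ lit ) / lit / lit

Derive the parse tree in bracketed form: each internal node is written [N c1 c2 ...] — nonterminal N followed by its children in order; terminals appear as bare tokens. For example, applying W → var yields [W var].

[X [Y [Y [Z [W var]]] ++ [Z [W lit] / [Z [W ( [X [Y [Y [Z [W lit]]] ++ [Z [W lit]]]] )] / [Z [W lit] / [Z [W lit]]]]]]]

X
Y
Y ++ Z
Z ++ Z
W ++ Z
var ++ Z
var ++ W / Z
var ++ lit / Z
var ++ lit / W / Z
var ++ lit / ( X ) / Z
var ++ lit / ( Y ) / Z
var ++ lit / ( Y ++ Z ) / Z
var ++ lit / ( Z ++ Z ) / Z
var ++ lit / ( W ++ Z ) / Z
var ++ lit / ( lit ++ Z ) / Z
var ++ lit / ( lit ++ W ) / Z
var ++ lit / ( lit ++ lit ) / Z
var ++ lit / ( lit ++ lit ) / W / Z
var ++ lit / ( lit ++ lit ) / lit / Z
var ++ lit / ( lit ++ lit ) / lit / W
var ++ lit / ( lit ++ lit ) / lit / lit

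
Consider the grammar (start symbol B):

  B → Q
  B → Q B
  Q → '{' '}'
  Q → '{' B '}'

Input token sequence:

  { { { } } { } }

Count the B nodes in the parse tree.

4

[B [Q { [B [Q { [B [Q { }]] }] [B [Q { }]]] }]]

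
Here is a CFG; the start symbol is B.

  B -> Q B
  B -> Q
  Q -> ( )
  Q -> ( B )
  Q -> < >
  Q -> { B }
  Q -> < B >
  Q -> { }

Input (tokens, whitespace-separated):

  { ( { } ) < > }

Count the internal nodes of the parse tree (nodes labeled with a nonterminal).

8

[B [Q { [B [Q ( [B [Q { }]] )] [B [Q < >]]] }]]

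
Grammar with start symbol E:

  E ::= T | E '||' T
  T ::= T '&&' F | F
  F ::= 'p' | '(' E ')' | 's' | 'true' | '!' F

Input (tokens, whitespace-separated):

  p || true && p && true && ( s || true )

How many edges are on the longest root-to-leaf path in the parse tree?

7

[E [E [T [F p]]] || [T [T [T [T [F true]] && [F p]] && [F true]] && [F ( [E [E [T [F s]]] || [T [F true]]] )]]]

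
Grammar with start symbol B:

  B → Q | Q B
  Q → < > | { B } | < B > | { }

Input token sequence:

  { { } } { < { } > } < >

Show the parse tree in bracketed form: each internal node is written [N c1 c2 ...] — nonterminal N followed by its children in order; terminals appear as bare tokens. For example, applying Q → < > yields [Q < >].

[B [Q { [B [Q { }]] }] [B [Q { [B [Q < [B [Q { }]] >]] }] [B [Q < >]]]]

B
Q B
{ B } B
{ Q } B
{ { } } B
{ { } } Q B
{ { } } { B } B
{ { } } { Q } B
{ { } } { < B > } B
{ { } } { < Q > } B
{ { } } { < { } > } B
{ { } } { < { } > } Q
{ { } } { < { } > } < >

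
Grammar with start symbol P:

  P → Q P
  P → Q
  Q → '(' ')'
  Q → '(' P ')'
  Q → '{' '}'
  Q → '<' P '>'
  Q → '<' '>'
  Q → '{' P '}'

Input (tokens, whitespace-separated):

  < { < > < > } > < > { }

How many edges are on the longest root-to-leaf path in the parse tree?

[P [Q < [P [Q { [P [Q < >] [P [Q < >]]] }]] >] [P [Q < >] [P [Q { }]]]]

7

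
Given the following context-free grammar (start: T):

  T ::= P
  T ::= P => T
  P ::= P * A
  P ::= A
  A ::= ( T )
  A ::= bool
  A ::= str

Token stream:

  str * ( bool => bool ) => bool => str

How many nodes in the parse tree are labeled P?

6

[T [P [P [A str]] * [A ( [T [P [A bool]] => [T [P [A bool]]]] )]] => [T [P [A bool]] => [T [P [A str]]]]]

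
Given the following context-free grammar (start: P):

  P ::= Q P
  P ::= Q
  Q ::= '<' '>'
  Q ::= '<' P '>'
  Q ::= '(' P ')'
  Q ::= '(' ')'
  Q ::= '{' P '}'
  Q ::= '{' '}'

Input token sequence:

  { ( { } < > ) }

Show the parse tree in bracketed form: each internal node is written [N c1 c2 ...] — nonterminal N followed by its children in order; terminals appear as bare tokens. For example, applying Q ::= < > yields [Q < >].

P
Q
{ P }
{ Q }
{ ( P ) }
{ ( Q P ) }
{ ( { } P ) }
{ ( { } Q ) }
{ ( { } < > ) }

[P [Q { [P [Q ( [P [Q { }] [P [Q < >]]] )]] }]]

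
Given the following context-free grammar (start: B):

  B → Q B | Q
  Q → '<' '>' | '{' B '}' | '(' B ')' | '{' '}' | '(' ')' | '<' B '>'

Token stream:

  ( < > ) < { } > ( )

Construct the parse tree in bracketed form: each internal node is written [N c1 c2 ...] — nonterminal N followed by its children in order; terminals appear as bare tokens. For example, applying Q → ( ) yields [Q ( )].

B
Q B
( B ) B
( Q ) B
( < > ) B
( < > ) Q B
( < > ) < B > B
( < > ) < Q > B
( < > ) < { } > B
( < > ) < { } > Q
( < > ) < { } > ( )

[B [Q ( [B [Q < >]] )] [B [Q < [B [Q { }]] >] [B [Q ( )]]]]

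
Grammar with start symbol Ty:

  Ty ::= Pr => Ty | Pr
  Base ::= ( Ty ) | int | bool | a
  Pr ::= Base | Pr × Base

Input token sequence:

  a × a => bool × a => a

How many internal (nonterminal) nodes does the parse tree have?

[Ty [Pr [Pr [Base a]] × [Base a]] => [Ty [Pr [Pr [Base bool]] × [Base a]] => [Ty [Pr [Base a]]]]]

13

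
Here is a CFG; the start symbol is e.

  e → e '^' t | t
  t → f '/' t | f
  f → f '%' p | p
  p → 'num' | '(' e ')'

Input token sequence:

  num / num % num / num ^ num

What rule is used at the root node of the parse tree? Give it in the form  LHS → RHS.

[e [e [t [f [p num]] / [t [f [f [p num]] % [p num]] / [t [f [p num]]]]]] ^ [t [f [p num]]]]

e → e '^' t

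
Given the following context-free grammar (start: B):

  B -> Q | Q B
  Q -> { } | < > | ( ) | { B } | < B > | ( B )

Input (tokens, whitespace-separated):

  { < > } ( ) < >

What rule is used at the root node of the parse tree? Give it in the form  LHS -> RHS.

[B [Q { [B [Q < >]] }] [B [Q ( )] [B [Q < >]]]]

B -> Q B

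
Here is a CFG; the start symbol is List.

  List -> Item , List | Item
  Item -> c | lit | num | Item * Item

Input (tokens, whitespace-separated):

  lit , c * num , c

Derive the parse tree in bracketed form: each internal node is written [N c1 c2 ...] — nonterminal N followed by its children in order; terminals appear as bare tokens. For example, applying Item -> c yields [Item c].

[List [Item lit] , [List [Item [Item c] * [Item num]] , [List [Item c]]]]

List
Item , List
lit , List
lit , Item , List
lit , Item * Item , List
lit , c * Item , List
lit , c * num , List
lit , c * num , Item
lit , c * num , c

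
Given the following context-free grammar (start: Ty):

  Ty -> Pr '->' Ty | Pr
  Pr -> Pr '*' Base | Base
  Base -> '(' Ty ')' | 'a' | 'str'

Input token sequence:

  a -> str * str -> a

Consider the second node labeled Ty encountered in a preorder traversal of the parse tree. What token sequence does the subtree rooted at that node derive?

str * str -> a

[Ty [Pr [Base a]] -> [Ty [Pr [Pr [Base str]] * [Base str]] -> [Ty [Pr [Base a]]]]]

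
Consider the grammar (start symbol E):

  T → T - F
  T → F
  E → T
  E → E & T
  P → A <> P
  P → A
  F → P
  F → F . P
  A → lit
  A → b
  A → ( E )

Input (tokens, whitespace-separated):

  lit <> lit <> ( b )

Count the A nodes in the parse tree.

[E [T [F [P [A lit] <> [P [A lit] <> [P [A ( [E [T [F [P [A b]]]]] )]]]]]]]

4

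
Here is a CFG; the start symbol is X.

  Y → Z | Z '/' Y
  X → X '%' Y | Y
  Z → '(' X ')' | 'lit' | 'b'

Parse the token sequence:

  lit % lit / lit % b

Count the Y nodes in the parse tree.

[X [X [X [Y [Z lit]]] % [Y [Z lit] / [Y [Z lit]]]] % [Y [Z b]]]

4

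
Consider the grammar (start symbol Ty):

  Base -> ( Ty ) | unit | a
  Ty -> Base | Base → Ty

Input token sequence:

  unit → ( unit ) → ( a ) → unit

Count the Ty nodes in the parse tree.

6

[Ty [Base unit] → [Ty [Base ( [Ty [Base unit]] )] → [Ty [Base ( [Ty [Base a]] )] → [Ty [Base unit]]]]]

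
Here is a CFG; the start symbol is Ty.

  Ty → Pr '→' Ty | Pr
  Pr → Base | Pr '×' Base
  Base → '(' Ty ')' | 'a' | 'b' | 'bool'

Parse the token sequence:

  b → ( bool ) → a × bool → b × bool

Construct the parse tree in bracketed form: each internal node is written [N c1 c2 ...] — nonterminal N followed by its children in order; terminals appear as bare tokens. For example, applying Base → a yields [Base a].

Ty
Pr → Ty
Base → Ty
b → Ty
b → Pr → Ty
b → Base → Ty
b → ( Ty ) → Ty
b → ( Pr ) → Ty
b → ( Base ) → Ty
b → ( bool ) → Ty
b → ( bool ) → Pr → Ty
b → ( bool ) → Pr × Base → Ty
b → ( bool ) → Base × Base → Ty
b → ( bool ) → a × Base → Ty
b → ( bool ) → a × bool → Ty
b → ( bool ) → a × bool → Pr
b → ( bool ) → a × bool → Pr × Base
b → ( bool ) → a × bool → Base × Base
b → ( bool ) → a × bool → b × Base
b → ( bool ) → a × bool → b × bool

[Ty [Pr [Base b]] → [Ty [Pr [Base ( [Ty [Pr [Base bool]]] )]] → [Ty [Pr [Pr [Base a]] × [Base bool]] → [Ty [Pr [Pr [Base b]] × [Base bool]]]]]]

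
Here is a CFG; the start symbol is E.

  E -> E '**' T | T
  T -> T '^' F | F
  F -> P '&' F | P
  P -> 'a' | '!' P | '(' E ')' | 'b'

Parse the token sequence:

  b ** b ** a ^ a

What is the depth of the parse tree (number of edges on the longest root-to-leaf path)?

6

[E [E [E [T [F [P b]]]] ** [T [F [P b]]]] ** [T [T [F [P a]]] ^ [F [P a]]]]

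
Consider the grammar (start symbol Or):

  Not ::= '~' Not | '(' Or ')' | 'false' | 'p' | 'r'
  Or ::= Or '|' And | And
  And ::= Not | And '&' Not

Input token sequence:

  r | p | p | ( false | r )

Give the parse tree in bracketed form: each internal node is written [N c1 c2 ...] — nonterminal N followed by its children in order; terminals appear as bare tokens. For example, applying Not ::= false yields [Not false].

Or
Or | And
Or | And | And
Or | And | And | And
And | And | And | And
Not | And | And | And
r | And | And | And
r | Not | And | And
r | p | And | And
r | p | Not | And
r | p | p | And
r | p | p | Not
r | p | p | ( Or )
r | p | p | ( Or | And )
r | p | p | ( And | And )
r | p | p | ( Not | And )
r | p | p | ( false | And )
r | p | p | ( false | Not )
r | p | p | ( false | r )

[Or [Or [Or [Or [And [Not r]]] | [And [Not p]]] | [And [Not p]]] | [And [Not ( [Or [Or [And [Not false]]] | [And [Not r]]] )]]]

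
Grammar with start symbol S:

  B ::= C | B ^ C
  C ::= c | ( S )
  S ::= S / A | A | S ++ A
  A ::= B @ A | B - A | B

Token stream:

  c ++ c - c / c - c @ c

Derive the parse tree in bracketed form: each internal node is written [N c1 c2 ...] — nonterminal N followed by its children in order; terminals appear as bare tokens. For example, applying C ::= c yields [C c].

S
S / A
S ++ A / A
A ++ A / A
B ++ A / A
C ++ A / A
c ++ A / A
c ++ B - A / A
c ++ C - A / A
c ++ c - A / A
c ++ c - B / A
c ++ c - C / A
c ++ c - c / A
c ++ c - c / B - A
c ++ c - c / C - A
c ++ c - c / c - A
c ++ c - c / c - B @ A
c ++ c - c / c - C @ A
c ++ c - c / c - c @ A
c ++ c - c / c - c @ B
c ++ c - c / c - c @ C
c ++ c - c / c - c @ c

[S [S [S [A [B [C c]]]] ++ [A [B [C c]] - [A [B [C c]]]]] / [A [B [C c]] - [A [B [C c]] @ [A [B [C c]]]]]]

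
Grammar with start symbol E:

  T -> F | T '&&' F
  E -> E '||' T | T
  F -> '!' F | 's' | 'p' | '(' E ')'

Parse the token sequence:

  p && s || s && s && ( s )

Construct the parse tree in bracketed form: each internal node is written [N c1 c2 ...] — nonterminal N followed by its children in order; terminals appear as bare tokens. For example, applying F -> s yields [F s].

[E [E [T [T [F p]] && [F s]]] || [T [T [T [F s]] && [F s]] && [F ( [E [T [F s]]] )]]]

E
E || T
T || T
T && F || T
F && F || T
p && F || T
p && s || T
p && s || T && F
p && s || T && F && F
p && s || F && F && F
p && s || s && F && F
p && s || s && s && F
p && s || s && s && ( E )
p && s || s && s && ( T )
p && s || s && s && ( F )
p && s || s && s && ( s )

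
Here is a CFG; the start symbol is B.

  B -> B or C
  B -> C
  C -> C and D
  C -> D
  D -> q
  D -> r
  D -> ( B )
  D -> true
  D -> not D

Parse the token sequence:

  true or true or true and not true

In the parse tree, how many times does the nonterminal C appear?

4

[B [B [B [C [D true]]] or [C [D true]]] or [C [C [D true]] and [D not [D true]]]]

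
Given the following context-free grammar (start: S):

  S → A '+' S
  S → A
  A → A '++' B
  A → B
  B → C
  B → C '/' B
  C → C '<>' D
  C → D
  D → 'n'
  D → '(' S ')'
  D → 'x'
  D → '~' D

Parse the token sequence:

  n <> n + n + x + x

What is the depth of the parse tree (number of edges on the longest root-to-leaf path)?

[S [A [B [C [C [D n]] <> [D n]]]] + [S [A [B [C [D n]]]] + [S [A [B [C [D x]]]] + [S [A [B [C [D x]]]]]]]]

8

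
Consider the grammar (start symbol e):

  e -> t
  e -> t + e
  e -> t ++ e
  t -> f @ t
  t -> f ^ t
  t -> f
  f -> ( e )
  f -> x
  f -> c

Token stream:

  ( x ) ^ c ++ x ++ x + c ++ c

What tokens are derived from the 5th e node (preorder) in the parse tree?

c ++ c

[e [t [f ( [e [t [f x]]] )] ^ [t [f c]]] ++ [e [t [f x]] ++ [e [t [f x]] + [e [t [f c]] ++ [e [t [f c]]]]]]]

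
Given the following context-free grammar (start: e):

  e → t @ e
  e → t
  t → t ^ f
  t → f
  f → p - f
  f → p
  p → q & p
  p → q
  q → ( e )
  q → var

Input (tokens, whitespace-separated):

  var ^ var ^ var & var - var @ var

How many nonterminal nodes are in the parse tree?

[e [t [t [t [f [p [q var]]]] ^ [f [p [q var]]]] ^ [f [p [q var] & [p [q var]]] - [f [p [q var]]]]] @ [e [t [f [p [q var]]]]]]

23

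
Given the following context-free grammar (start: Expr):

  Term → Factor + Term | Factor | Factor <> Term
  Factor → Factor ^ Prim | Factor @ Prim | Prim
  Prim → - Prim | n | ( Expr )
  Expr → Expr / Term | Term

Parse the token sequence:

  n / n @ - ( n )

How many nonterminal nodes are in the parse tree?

15

[Expr [Expr [Term [Factor [Prim n]]]] / [Term [Factor [Factor [Prim n]] @ [Prim - [Prim ( [Expr [Term [Factor [Prim n]]]] )]]]]]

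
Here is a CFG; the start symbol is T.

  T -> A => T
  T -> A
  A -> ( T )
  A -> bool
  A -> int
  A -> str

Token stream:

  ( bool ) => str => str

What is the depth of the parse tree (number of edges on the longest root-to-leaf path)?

4

[T [A ( [T [A bool]] )] => [T [A str] => [T [A str]]]]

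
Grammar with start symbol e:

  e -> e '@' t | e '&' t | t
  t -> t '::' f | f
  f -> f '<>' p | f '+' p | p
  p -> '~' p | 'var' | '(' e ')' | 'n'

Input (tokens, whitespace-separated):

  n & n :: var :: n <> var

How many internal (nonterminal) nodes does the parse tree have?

16

[e [e [t [f [p n]]]] & [t [t [t [f [p n]]] :: [f [p var]]] :: [f [f [p n]] <> [p var]]]]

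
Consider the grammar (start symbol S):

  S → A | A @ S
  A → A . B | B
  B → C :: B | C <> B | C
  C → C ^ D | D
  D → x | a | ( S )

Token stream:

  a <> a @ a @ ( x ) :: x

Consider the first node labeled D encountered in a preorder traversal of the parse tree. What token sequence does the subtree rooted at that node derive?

a

[S [A [B [C [D a]] <> [B [C [D a]]]]] @ [S [A [B [C [D a]]]] @ [S [A [B [C [D ( [S [A [B [C [D x]]]]] )]] :: [B [C [D x]]]]]]]]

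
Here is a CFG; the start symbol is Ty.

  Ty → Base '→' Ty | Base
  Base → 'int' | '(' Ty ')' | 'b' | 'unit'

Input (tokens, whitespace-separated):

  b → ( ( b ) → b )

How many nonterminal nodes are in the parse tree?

10

[Ty [Base b] → [Ty [Base ( [Ty [Base ( [Ty [Base b]] )] → [Ty [Base b]]] )]]]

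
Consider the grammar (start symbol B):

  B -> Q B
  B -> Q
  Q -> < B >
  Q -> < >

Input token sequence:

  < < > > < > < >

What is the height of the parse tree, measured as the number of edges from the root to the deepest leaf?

4

[B [Q < [B [Q < >]] >] [B [Q < >] [B [Q < >]]]]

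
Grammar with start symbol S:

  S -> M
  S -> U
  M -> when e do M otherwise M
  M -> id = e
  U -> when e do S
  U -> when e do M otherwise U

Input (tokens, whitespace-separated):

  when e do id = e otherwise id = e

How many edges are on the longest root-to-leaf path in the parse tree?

3

[S [M when e do [M id = e] otherwise [M id = e]]]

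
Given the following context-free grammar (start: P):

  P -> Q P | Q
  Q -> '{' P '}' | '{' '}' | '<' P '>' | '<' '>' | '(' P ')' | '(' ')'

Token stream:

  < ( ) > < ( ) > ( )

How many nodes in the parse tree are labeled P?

5

[P [Q < [P [Q ( )]] >] [P [Q < [P [Q ( )]] >] [P [Q ( )]]]]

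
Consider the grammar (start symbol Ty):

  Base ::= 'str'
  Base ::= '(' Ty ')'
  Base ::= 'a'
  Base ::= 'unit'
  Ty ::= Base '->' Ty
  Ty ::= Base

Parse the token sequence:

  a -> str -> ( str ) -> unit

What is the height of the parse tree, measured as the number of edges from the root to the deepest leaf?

6

[Ty [Base a] -> [Ty [Base str] -> [Ty [Base ( [Ty [Base str]] )] -> [Ty [Base unit]]]]]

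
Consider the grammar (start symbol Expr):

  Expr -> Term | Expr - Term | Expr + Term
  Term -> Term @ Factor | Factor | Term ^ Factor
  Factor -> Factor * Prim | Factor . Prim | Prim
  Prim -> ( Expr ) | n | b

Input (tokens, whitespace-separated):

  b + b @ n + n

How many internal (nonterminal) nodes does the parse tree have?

15

[Expr [Expr [Expr [Term [Factor [Prim b]]]] + [Term [Term [Factor [Prim b]]] @ [Factor [Prim n]]]] + [Term [Factor [Prim n]]]]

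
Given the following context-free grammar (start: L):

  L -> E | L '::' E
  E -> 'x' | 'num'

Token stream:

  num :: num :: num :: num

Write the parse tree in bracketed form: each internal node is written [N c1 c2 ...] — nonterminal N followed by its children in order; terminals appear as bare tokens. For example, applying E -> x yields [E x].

L
L :: E
L :: E :: E
L :: E :: E :: E
E :: E :: E :: E
num :: E :: E :: E
num :: num :: E :: E
num :: num :: num :: E
num :: num :: num :: num

[L [L [L [L [E num]] :: [E num]] :: [E num]] :: [E num]]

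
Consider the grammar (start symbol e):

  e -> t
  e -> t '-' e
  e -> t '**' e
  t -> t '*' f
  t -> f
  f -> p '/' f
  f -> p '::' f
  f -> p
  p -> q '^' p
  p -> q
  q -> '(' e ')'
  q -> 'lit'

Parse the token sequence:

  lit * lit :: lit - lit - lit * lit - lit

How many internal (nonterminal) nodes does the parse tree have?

[e [t [t [f [p [q lit]]]] * [f [p [q lit]] :: [f [p [q lit]]]]] - [e [t [f [p [q lit]]]] - [e [t [t [f [p [q lit]]]] * [f [p [q lit]]]] - [e [t [f [p [q lit]]]]]]]]

31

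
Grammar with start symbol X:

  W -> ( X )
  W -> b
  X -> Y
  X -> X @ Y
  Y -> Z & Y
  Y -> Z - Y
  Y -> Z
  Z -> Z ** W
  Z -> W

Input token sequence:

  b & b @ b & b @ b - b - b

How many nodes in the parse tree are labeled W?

[X [X [X [Y [Z [W b]] & [Y [Z [W b]]]]] @ [Y [Z [W b]] & [Y [Z [W b]]]]] @ [Y [Z [W b]] - [Y [Z [W b]] - [Y [Z [W b]]]]]]

7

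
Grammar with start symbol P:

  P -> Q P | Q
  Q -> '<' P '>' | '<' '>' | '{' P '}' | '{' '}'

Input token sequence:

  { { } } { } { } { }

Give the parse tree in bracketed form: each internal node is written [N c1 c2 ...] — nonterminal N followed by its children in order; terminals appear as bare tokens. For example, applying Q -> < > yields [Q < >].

[P [Q { [P [Q { }]] }] [P [Q { }] [P [Q { }] [P [Q { }]]]]]

P
Q P
{ P } P
{ Q } P
{ { } } P
{ { } } Q P
{ { } } { } P
{ { } } { } Q P
{ { } } { } { } P
{ { } } { } { } Q
{ { } } { } { } { }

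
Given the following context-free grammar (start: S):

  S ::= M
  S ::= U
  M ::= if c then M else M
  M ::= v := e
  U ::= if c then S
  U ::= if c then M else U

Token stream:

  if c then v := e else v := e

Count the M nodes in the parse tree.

[S [M if c then [M v := e] else [M v := e]]]

3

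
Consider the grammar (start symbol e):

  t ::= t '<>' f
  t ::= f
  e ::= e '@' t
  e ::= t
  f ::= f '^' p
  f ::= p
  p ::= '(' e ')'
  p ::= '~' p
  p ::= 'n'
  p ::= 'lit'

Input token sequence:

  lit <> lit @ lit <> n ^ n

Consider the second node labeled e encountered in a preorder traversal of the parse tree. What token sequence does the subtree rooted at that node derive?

lit <> lit

[e [e [t [t [f [p lit]]] <> [f [p lit]]]] @ [t [t [f [p lit]]] <> [f [f [p n]] ^ [p n]]]]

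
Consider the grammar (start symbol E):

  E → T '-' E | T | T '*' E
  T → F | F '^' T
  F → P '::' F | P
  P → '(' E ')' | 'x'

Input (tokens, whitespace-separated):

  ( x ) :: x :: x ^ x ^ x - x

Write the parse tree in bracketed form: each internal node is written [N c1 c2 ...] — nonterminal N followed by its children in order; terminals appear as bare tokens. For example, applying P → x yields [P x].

E
T - E
F ^ T - E
P :: F ^ T - E
( E ) :: F ^ T - E
( T ) :: F ^ T - E
( F ) :: F ^ T - E
( P ) :: F ^ T - E
( x ) :: F ^ T - E
( x ) :: P :: F ^ T - E
( x ) :: x :: F ^ T - E
( x ) :: x :: P ^ T - E
( x ) :: x :: x ^ T - E
( x ) :: x :: x ^ F ^ T - E
( x ) :: x :: x ^ P ^ T - E
( x ) :: x :: x ^ x ^ T - E
( x ) :: x :: x ^ x ^ F - E
( x ) :: x :: x ^ x ^ P - E
( x ) :: x :: x ^ x ^ x - E
( x ) :: x :: x ^ x ^ x - T
( x ) :: x :: x ^ x ^ x - F
( x ) :: x :: x ^ x ^ x - P
( x ) :: x :: x ^ x ^ x - x

[E [T [F [P ( [E [T [F [P x]]]] )] :: [F [P x] :: [F [P x]]]] ^ [T [F [P x]] ^ [T [F [P x]]]]] - [E [T [F [P x]]]]]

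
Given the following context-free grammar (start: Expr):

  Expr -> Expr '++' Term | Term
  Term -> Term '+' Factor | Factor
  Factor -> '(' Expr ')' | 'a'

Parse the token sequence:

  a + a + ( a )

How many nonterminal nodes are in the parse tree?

10

[Expr [Term [Term [Term [Factor a]] + [Factor a]] + [Factor ( [Expr [Term [Factor a]]] )]]]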